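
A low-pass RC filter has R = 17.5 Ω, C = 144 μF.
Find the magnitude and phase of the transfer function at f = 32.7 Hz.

Step 1 — Angular frequency: ω = 2π·32.7 = 205.5 rad/s.
Step 2 — Transfer function: H(jω) = 1/(1 + jωRC).
Step 3 — Denominator: 1 + jωRC = 1 + j·205.5·17.5·0.000144 = 1 + j0.5178.
Step 4 — H = 0.7886 - j0.4083.
Step 5 — Magnitude: |H| = 0.888 (-1.0 dB); phase: φ = -27.4°.

|H| = 0.888 (-1.0 dB), φ = -27.4°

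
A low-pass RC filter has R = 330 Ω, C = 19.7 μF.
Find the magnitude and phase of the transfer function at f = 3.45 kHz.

Step 1 — Angular frequency: ω = 2π·3450 = 2.168e+04 rad/s.
Step 2 — Transfer function: H(jω) = 1/(1 + jωRC).
Step 3 — Denominator: 1 + jωRC = 1 + j·2.168e+04·330·1.97e-05 = 1 + j140.9.
Step 4 — H = 5.035e-05 - j0.007096.
Step 5 — Magnitude: |H| = 0.007096 (-43.0 dB); phase: φ = -89.6°.

|H| = 0.007096 (-43.0 dB), φ = -89.6°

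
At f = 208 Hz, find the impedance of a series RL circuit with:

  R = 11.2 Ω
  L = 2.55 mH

Step 1 — Angular frequency: ω = 2π·f = 2π·208 = 1307 rad/s.
Step 2 — Component impedances:
  R: Z = R = 11.2 Ω
  L: Z = jωL = j·1307·0.00255 = 0 + j3.333 Ω
Step 3 — Series combination: Z_total = R + L = 11.2 + j3.333 Ω = 11.69∠16.6° Ω.

Z = 11.2 + j3.333 Ω = 11.69∠16.6° Ω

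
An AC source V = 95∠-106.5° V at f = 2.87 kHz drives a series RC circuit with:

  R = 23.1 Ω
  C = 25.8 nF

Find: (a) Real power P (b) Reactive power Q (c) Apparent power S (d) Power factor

Step 1 — Angular frequency: ω = 2π·f = 2π·2870 = 1.803e+04 rad/s.
Step 2 — Component impedances:
  R: Z = R = 23.1 Ω
  C: Z = 1/(jωC) = -j/(ω·C) = 0 - j2149 Ω
Step 3 — Series combination: Z_total = R + C = 23.1 - j2149 Ω = 2150∠-89.4° Ω.
Step 4 — Source phasor: V = 95∠-106.5° V = -26.98 - j91.09 V.
Step 5 — Current: I = V / Z = 0.04224 - j0.01301 A = 0.0442∠-17.1° A.
Step 6 — Complex power: S = V·I* = 0.04512 - j4.198 VA.
Step 7 — Real power: P = Re(S) = 0.04512 W.
Step 8 — Reactive power: Q = Im(S) = -4.198 VAR.
Step 9 — Apparent power: |S| = 4.199 VA.
Step 10 — Power factor: PF = P/|S| = 0.01075 (leading).

(a) P = 0.04512 W  (b) Q = -4.198 VAR  (c) S = 4.199 VA  (d) PF = 0.01075 (leading)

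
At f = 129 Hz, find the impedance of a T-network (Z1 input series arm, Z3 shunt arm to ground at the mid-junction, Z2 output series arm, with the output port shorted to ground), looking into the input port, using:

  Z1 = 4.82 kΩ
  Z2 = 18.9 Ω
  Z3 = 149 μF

Step 1 — Angular frequency: ω = 2π·f = 2π·129 = 810.5 rad/s.
Step 2 — Component impedances:
  Z1: Z = R = 4820 Ω
  Z2: Z = R = 18.9 Ω
  Z3: Z = 1/(jωC) = -j/(ω·C) = 0 - j8.28 Ω
Step 3 — With the output port shorted to ground, the output series arm Z2 runs from the junction to ground; the shunt arm Z3 also runs from the junction to ground. They appear in parallel: Z3 || Z2 = 3.043 - j6.947 Ω.
Step 4 — Series with input arm Z1: Z_in = Z1 + (Z3 || Z2) = 4823 - j6.947 Ω = 4823∠-0.1° Ω.

Z = 4823 - j6.947 Ω = 4823∠-0.1° Ω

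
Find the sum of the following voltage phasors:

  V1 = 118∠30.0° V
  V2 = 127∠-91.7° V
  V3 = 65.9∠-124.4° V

Step 1 — Convert each phasor to rectangular form:
  V1 = 118·(cos(30.0°) + j·sin(30.0°)) = 102.2 + j59 V
  V2 = 127·(cos(-91.7°) + j·sin(-91.7°)) = -3.768 - j126.9 V
  V3 = 65.9·(cos(-124.4°) + j·sin(-124.4°)) = -37.23 - j54.37 V
Step 2 — Sum components: V_total = 61.19 - j122.3 V.
Step 3 — Convert to polar: |V_total| = 136.8 V, ∠V_total = -63.4°.

V_total = 136.8∠-63.4° V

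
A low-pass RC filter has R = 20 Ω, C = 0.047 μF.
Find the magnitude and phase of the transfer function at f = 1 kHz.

Step 1 — Angular frequency: ω = 2π·1000 = 6283 rad/s.
Step 2 — Transfer function: H(jω) = 1/(1 + jωRC).
Step 3 — Denominator: 1 + jωRC = 1 + j·6283·20·4.7e-08 = 1 + j0.005906.
Step 4 — H = 1 - j0.005906.
Step 5 — Magnitude: |H| = 1 (-0.0 dB); phase: φ = -0.3°.

|H| = 1 (-0.0 dB), φ = -0.3°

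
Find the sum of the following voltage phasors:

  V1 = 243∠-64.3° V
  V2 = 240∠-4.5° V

Step 1 — Convert each phasor to rectangular form:
  V1 = 243·(cos(-64.3°) + j·sin(-64.3°)) = 105.4 - j219 V
  V2 = 240·(cos(-4.5°) + j·sin(-4.5°)) = 239.3 - j18.83 V
Step 2 — Sum components: V_total = 344.6 - j237.8 V.
Step 3 — Convert to polar: |V_total| = 418.7 V, ∠V_total = -34.6°.

V_total = 418.7∠-34.6° V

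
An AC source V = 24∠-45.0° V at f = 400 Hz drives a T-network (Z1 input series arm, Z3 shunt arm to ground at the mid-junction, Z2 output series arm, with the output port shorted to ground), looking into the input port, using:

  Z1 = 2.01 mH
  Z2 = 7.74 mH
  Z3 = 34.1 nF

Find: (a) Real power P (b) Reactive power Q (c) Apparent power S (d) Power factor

Step 1 — Angular frequency: ω = 2π·f = 2π·400 = 2513 rad/s.
Step 2 — Component impedances:
  Z1: Z = jωL = j·2513·0.00201 = 0 + j5.052 Ω
  Z2: Z = jωL = j·2513·0.00774 = 0 + j19.45 Ω
  Z3: Z = 1/(jωC) = -j/(ω·C) = 0 - j1.167e+04 Ω
Step 3 — With the output port shorted to ground, the output series arm Z2 runs from the junction to ground; the shunt arm Z3 also runs from the junction to ground. They appear in parallel: Z3 || Z2 = 0 + j19.49 Ω.
Step 4 — Series with input arm Z1: Z_in = Z1 + (Z3 || Z2) = 0 + j24.54 Ω = 24.54∠90.0° Ω.
Step 5 — Source phasor: V = 24∠-45.0° V = 16.97 - j16.97 V.
Step 6 — Current: I = V / Z = -0.6916 - j0.6916 A = 0.9781∠-135.0° A.
Step 7 — Complex power: S = V·I* = 0 + j23.47 VA.
Step 8 — Real power: P = Re(S) = 0 W.
Step 9 — Reactive power: Q = Im(S) = 23.47 VAR.
Step 10 — Apparent power: |S| = 23.47 VA.
Step 11 — Power factor: PF = P/|S| = 0 (lagging).

(a) P = 0 W  (b) Q = 23.47 VAR  (c) S = 23.47 VA  (d) PF = 0 (lagging)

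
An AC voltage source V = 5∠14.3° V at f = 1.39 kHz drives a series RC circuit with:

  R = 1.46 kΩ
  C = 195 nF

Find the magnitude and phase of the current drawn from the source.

Step 1 — Angular frequency: ω = 2π·f = 2π·1390 = 8734 rad/s.
Step 2 — Component impedances:
  R: Z = R = 1460 Ω
  C: Z = 1/(jωC) = -j/(ω·C) = 0 - j587.2 Ω
Step 3 — Series combination: Z_total = R + C = 1460 - j587.2 Ω = 1574∠-21.9° Ω.
Step 4 — Source phasor: V = 5∠14.3° V = 4.845 + j1.235 V.
Step 5 — Ohm's law: I = V / Z_total = (4.845 + j1.235) / (1460 - j587.2) = 0.002564 + j0.001877 A.
Step 6 — Convert to polar: |I| = 0.003177 A, ∠I = 36.2°.

I = 0.003177∠36.2° A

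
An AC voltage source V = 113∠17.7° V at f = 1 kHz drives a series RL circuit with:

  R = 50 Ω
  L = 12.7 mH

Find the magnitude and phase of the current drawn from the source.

Step 1 — Angular frequency: ω = 2π·f = 2π·1000 = 6283 rad/s.
Step 2 — Component impedances:
  R: Z = R = 50 Ω
  L: Z = jωL = j·6283·0.0127 = 0 + j79.8 Ω
Step 3 — Series combination: Z_total = R + L = 50 + j79.8 Ω = 94.17∠57.9° Ω.
Step 4 — Source phasor: V = 113∠17.7° V = 107.7 + j34.36 V.
Step 5 — Ohm's law: I = V / Z_total = (107.7 + j34.36) / (50 + j79.8) = 0.9162 - j0.775 A.
Step 6 — Convert to polar: |I| = 1.2 A, ∠I = -40.2°.

I = 1.2∠-40.2° A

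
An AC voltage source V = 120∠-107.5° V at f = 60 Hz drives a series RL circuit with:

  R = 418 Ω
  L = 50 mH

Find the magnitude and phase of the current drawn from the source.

Step 1 — Angular frequency: ω = 2π·f = 2π·60 = 377 rad/s.
Step 2 — Component impedances:
  R: Z = R = 418 Ω
  L: Z = jωL = j·377·0.05 = 0 + j18.85 Ω
Step 3 — Series combination: Z_total = R + L = 418 + j18.85 Ω = 418.4∠2.6° Ω.
Step 4 — Source phasor: V = 120∠-107.5° V = -36.08 - j114.4 V.
Step 5 — Ohm's law: I = V / Z_total = (-36.08 - j114.4) / (418 + j18.85) = -0.09847 - j0.2694 A.
Step 6 — Convert to polar: |I| = 0.2868 A, ∠I = -110.1°.

I = 0.2868∠-110.1° A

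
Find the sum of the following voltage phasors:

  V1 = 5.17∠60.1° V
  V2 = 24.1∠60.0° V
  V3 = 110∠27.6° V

Step 1 — Convert each phasor to rectangular form:
  V1 = 5.17·(cos(60.1°) + j·sin(60.1°)) = 2.577 + j4.482 V
  V2 = 24.1·(cos(60.0°) + j·sin(60.0°)) = 12.05 + j20.87 V
  V3 = 110·(cos(27.6°) + j·sin(27.6°)) = 97.48 + j50.96 V
Step 2 — Sum components: V_total = 112.1 + j76.32 V.
Step 3 — Convert to polar: |V_total| = 135.6 V, ∠V_total = 34.2°.

V_total = 135.6∠34.2° V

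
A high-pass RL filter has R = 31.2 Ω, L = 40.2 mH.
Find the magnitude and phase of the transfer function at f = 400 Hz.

Step 1 — Angular frequency: ω = 2π·400 = 2513 rad/s.
Step 2 — Transfer function: H(jω) = jωL/(R + jωL).
Step 3 — Numerator jωL = j·101; denominator R + jωL = 31.2 + j101.
Step 4 — H = 0.9129 + j0.2819.
Step 5 — Magnitude: |H| = 0.9555 (-0.4 dB); phase: φ = 17.2°.

|H| = 0.9555 (-0.4 dB), φ = 17.2°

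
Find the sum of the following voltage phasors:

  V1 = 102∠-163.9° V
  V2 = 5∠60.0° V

Step 1 — Convert each phasor to rectangular form:
  V1 = 102·(cos(-163.9°) + j·sin(-163.9°)) = -98 - j28.29 V
  V2 = 5·(cos(60.0°) + j·sin(60.0°)) = 2.5 + j4.33 V
Step 2 — Sum components: V_total = -95.5 - j23.96 V.
Step 3 — Convert to polar: |V_total| = 98.46 V, ∠V_total = -165.9°.

V_total = 98.46∠-165.9° V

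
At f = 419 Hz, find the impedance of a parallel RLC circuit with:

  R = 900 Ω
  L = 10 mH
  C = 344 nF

Step 1 — Angular frequency: ω = 2π·f = 2π·419 = 2633 rad/s.
Step 2 — Component impedances:
  R: Z = R = 900 Ω
  L: Z = jωL = j·2633·0.01 = 0 + j26.33 Ω
  C: Z = 1/(jωC) = -j/(ω·C) = 0 - j1104 Ω
Step 3 — Parallel combination: 1/Z_total = 1/R + 1/L + 1/C; Z_total = 0.8074 + j26.95 Ω = 26.96∠88.3° Ω.

Z = 0.8074 + j26.95 Ω = 26.96∠88.3° Ω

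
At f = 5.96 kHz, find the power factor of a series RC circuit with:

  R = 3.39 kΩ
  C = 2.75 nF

Step 1 — Angular frequency: ω = 2π·f = 2π·5960 = 3.745e+04 rad/s.
Step 2 — Component impedances:
  R: Z = R = 3390 Ω
  C: Z = 1/(jωC) = -j/(ω·C) = 0 - j9710 Ω
Step 3 — Series combination: Z_total = R + C = 3390 - j9710 Ω = 1.029e+04∠-70.8° Ω.
Step 4 — Power factor: PF = cos(φ) = Re(Z)/|Z| = 3390/10285 = 0.3296.
Step 5 — Type: Im(Z) = -9710 ⇒ leading (phase φ = -70.8°).

PF = 0.3296 (leading, φ = -70.8°)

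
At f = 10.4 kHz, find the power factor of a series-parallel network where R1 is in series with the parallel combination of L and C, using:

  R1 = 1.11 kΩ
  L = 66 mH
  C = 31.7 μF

Step 1 — Angular frequency: ω = 2π·f = 2π·1.04e+04 = 6.535e+04 rad/s.
Step 2 — Component impedances:
  R1: Z = R = 1110 Ω
  L: Z = jωL = j·6.535e+04·0.066 = 0 + j4313 Ω
  C: Z = 1/(jωC) = -j/(ω·C) = 0 - j0.4828 Ω
Step 3 — Parallel branch: L || C = 1/(1/L + 1/C) = 0 - j0.4828 Ω.
Step 4 — Series with R1: Z_total = R1 + (L || C) = 1110 - j0.4828 Ω = 1110∠-0.0° Ω.
Step 5 — Power factor: PF = cos(φ) = Re(Z)/|Z| = 1110/1110 = 1.
Step 6 — Type: Im(Z) = -0.4828 ⇒ leading (phase φ = -0.0°).

PF = 1 (leading, φ = -0.0°)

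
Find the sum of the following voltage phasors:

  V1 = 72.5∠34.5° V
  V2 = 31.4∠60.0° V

Step 1 — Convert each phasor to rectangular form:
  V1 = 72.5·(cos(34.5°) + j·sin(34.5°)) = 59.75 + j41.06 V
  V2 = 31.4·(cos(60.0°) + j·sin(60.0°)) = 15.7 + j27.19 V
Step 2 — Sum components: V_total = 75.45 + j68.26 V.
Step 3 — Convert to polar: |V_total| = 101.7 V, ∠V_total = 42.1°.

V_total = 101.7∠42.1° V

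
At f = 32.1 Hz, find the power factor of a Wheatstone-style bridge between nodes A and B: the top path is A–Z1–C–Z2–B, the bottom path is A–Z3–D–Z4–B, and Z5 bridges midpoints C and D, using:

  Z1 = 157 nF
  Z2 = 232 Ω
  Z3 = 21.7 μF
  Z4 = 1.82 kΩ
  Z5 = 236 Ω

Step 1 — Angular frequency: ω = 2π·f = 2π·32.1 = 201.7 rad/s.
Step 2 — Component impedances:
  Z1: Z = 1/(jωC) = -j/(ω·C) = 0 - j3.158e+04 Ω
  Z2: Z = R = 232 Ω
  Z3: Z = 1/(jωC) = -j/(ω·C) = 0 - j228.5 Ω
  Z4: Z = R = 1820 Ω
  Z5: Z = R = 236 Ω
Step 3 — Bridge requires nodal analysis (the Z5 bridge couples midpoints C and D, so the two paths cannot be reduced to a simple series/parallel combination). Setting node B to ground and injecting 1 A at node A, the 3-node admittance system at A, C, D solves to V_A = Z_AB = 369.6 - j227.9 Ω = 434.2∠-31.7° Ω.
Step 4 — Power factor: PF = cos(φ) = Re(Z)/|Z| = 369.579/434.215 = 0.8511.
Step 5 — Type: Im(Z) = -227.9 ⇒ leading (phase φ = -31.7°).

PF = 0.8511 (leading, φ = -31.7°)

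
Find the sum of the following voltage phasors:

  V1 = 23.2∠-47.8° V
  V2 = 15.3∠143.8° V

Step 1 — Convert each phasor to rectangular form:
  V1 = 23.2·(cos(-47.8°) + j·sin(-47.8°)) = 15.58 - j17.19 V
  V2 = 15.3·(cos(143.8°) + j·sin(143.8°)) = -12.35 + j9.036 V
Step 2 — Sum components: V_total = 3.237 - j8.15 V.
Step 3 — Convert to polar: |V_total| = 8.77 V, ∠V_total = -68.3°.

V_total = 8.77∠-68.3° V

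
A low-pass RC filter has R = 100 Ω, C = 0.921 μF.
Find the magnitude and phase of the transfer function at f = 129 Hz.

Step 1 — Angular frequency: ω = 2π·129 = 810.5 rad/s.
Step 2 — Transfer function: H(jω) = 1/(1 + jωRC).
Step 3 — Denominator: 1 + jωRC = 1 + j·810.5·100·9.21e-07 = 1 + j0.07465.
Step 4 — H = 0.9945 - j0.07424.
Step 5 — Magnitude: |H| = 0.9972 (-0.0 dB); phase: φ = -4.3°.

|H| = 0.9972 (-0.0 dB), φ = -4.3°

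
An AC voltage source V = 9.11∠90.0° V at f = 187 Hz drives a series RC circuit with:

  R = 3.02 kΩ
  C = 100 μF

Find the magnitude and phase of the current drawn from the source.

Step 1 — Angular frequency: ω = 2π·f = 2π·187 = 1175 rad/s.
Step 2 — Component impedances:
  R: Z = R = 3020 Ω
  C: Z = 1/(jωC) = -j/(ω·C) = 0 - j8.511 Ω
Step 3 — Series combination: Z_total = R + C = 3020 - j8.511 Ω = 3020∠-0.2° Ω.
Step 4 — Source phasor: V = 9.11∠90.0° V = 0 + j9.11 V.
Step 5 — Ohm's law: I = V / Z_total = (0 + j9.11) / (3020 - j8.511) = -8.501e-06 + j0.003017 A.
Step 6 — Convert to polar: |I| = 0.003017 A, ∠I = 90.2°.

I = 0.003017∠90.2° A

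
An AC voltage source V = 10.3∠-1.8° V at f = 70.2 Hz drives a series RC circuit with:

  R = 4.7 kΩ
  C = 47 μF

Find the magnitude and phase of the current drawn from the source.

Step 1 — Angular frequency: ω = 2π·f = 2π·70.2 = 441.1 rad/s.
Step 2 — Component impedances:
  R: Z = R = 4700 Ω
  C: Z = 1/(jωC) = -j/(ω·C) = 0 - j48.24 Ω
Step 3 — Series combination: Z_total = R + C = 4700 - j48.24 Ω = 4700∠-0.6° Ω.
Step 4 — Source phasor: V = 10.3∠-1.8° V = 10.29 - j0.3235 V.
Step 5 — Ohm's law: I = V / Z_total = (10.29 - j0.3235) / (4700 - j48.24) = 0.002191 - j4.635e-05 A.
Step 6 — Convert to polar: |I| = 0.002191 A, ∠I = -1.2°.

I = 0.002191∠-1.2° A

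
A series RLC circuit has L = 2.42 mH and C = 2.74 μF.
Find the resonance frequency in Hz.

Step 1 — Resonance condition Im(Z)=0 gives ω₀ = 1/√(LC).
Step 2 — ω₀ = 1/√(0.00242·2.74e-06) = 1.228e+04 rad/s.
Step 3 — f₀ = ω₀/(2π) = 1955 Hz.

f₀ = 1955 Hz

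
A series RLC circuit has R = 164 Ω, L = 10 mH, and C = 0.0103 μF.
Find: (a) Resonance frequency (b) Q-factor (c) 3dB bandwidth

Step 1 — Resonance condition Im(Z)=0 gives ω₀ = 1/√(LC).
Step 2 — ω₀ = 1/√(0.01·1.03e-08) = 9.853e+04 rad/s.
Step 3 — f₀ = ω₀/(2π) = 1.568e+04 Hz.
Step 4 — Series Q: Q = ω₀L/R = 9.853e+04·0.01/164 = 6.008.
Step 5 — 3dB bandwidth: Δω = ω₀/Q = 1.64e+04 rad/s; BW = Δω/(2π) = 2610 Hz.

(a) f₀ = 1.568e+04 Hz  (b) Q = 6.008  (c) BW = 2610 Hz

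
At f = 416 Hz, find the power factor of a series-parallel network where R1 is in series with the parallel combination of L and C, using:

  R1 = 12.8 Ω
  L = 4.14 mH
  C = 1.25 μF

Step 1 — Angular frequency: ω = 2π·f = 2π·416 = 2614 rad/s.
Step 2 — Component impedances:
  R1: Z = R = 12.8 Ω
  L: Z = jωL = j·2614·0.00414 = 0 + j10.82 Ω
  C: Z = 1/(jωC) = -j/(ω·C) = 0 - j306.1 Ω
Step 3 — Parallel branch: L || C = 1/(1/L + 1/C) = 0 + j11.22 Ω.
Step 4 — Series with R1: Z_total = R1 + (L || C) = 12.8 + j11.22 Ω = 17.02∠41.2° Ω.
Step 5 — Power factor: PF = cos(φ) = Re(Z)/|Z| = 12.8/17.02 = 0.7521.
Step 6 — Type: Im(Z) = 11.22 ⇒ lagging (phase φ = 41.2°).

PF = 0.7521 (lagging, φ = 41.2°)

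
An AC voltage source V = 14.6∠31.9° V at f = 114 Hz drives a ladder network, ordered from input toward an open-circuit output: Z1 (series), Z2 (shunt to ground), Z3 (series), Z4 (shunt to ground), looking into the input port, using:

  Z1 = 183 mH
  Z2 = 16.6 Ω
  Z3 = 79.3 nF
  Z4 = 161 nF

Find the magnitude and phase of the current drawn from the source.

Step 1 — Angular frequency: ω = 2π·f = 2π·114 = 716.3 rad/s.
Step 2 — Component impedances:
  Z1: Z = jωL = j·716.3·0.183 = 0 + j131.1 Ω
  Z2: Z = R = 16.6 Ω
  Z3: Z = 1/(jωC) = -j/(ω·C) = 0 - j1.761e+04 Ω
  Z4: Z = 1/(jωC) = -j/(ω·C) = 0 - j8671 Ω
Step 3 — Ladder network (open output): work backward from the far end, alternating series and parallel combinations. Z_in = 16.6 + j131.1 Ω = 132.1∠82.8° Ω.
Step 4 — Source phasor: V = 14.6∠31.9° V = 12.39 + j7.715 V.
Step 5 — Ohm's law: I = V / Z_total = (12.39 + j7.715) / (16.6 + j131.1) = 0.06972 - j0.08574 A.
Step 6 — Convert to polar: |I| = 0.1105 A, ∠I = -50.9°.

I = 0.1105∠-50.9° A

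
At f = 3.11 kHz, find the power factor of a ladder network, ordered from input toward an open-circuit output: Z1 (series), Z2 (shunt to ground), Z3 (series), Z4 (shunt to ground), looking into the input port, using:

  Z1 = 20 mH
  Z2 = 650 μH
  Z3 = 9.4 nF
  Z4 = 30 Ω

Step 1 — Angular frequency: ω = 2π·f = 2π·3110 = 1.954e+04 rad/s.
Step 2 — Component impedances:
  Z1: Z = jωL = j·1.954e+04·0.02 = 0 + j390.8 Ω
  Z2: Z = jωL = j·1.954e+04·0.00065 = 0 + j12.7 Ω
  Z3: Z = 1/(jωC) = -j/(ω·C) = 0 - j5444 Ω
  Z4: Z = R = 30 Ω
Step 3 — Ladder network (open output): work backward from the far end, alternating series and parallel combinations. Z_in = 0.0001641 + j403.5 Ω = 403.5∠90.0° Ω.
Step 4 — Power factor: PF = cos(φ) = Re(Z)/|Z| = 0.00016405/403.55 = 4.065e-07.
Step 5 — Type: Im(Z) = 403.5 ⇒ lagging (phase φ = 90.0°).

PF = 4.065e-07 (lagging, φ = 90.0°)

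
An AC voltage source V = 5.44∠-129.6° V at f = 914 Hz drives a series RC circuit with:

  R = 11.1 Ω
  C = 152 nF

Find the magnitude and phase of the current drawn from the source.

Step 1 — Angular frequency: ω = 2π·f = 2π·914 = 5743 rad/s.
Step 2 — Component impedances:
  R: Z = R = 11.1 Ω
  C: Z = 1/(jωC) = -j/(ω·C) = 0 - j1146 Ω
Step 3 — Series combination: Z_total = R + C = 11.1 - j1146 Ω = 1146∠-89.4° Ω.
Step 4 — Source phasor: V = 5.44∠-129.6° V = -3.468 - j4.192 V.
Step 5 — Ohm's law: I = V / Z_total = (-3.468 - j4.192) / (11.1 - j1146) = 0.003629 - j0.003062 A.
Step 6 — Convert to polar: |I| = 0.004748 A, ∠I = -40.2°.

I = 0.004748∠-40.2° A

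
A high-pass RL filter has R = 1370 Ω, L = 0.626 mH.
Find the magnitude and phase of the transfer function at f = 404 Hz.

Step 1 — Angular frequency: ω = 2π·404 = 2538 rad/s.
Step 2 — Transfer function: H(jω) = jωL/(R + jωL).
Step 3 — Numerator jωL = j·1.589; denominator R + jωL = 1370 + j1.589.
Step 4 — H = 1.345e-06 + j0.00116.
Step 5 — Magnitude: |H| = 0.00116 (-58.7 dB); phase: φ = 89.9°.

|H| = 0.00116 (-58.7 dB), φ = 89.9°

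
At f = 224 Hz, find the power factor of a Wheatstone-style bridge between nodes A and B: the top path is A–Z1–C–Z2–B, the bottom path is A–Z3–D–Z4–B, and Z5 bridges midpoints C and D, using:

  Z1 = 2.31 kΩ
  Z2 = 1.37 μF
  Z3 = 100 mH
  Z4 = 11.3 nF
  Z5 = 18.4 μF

Step 1 — Angular frequency: ω = 2π·f = 2π·224 = 1407 rad/s.
Step 2 — Component impedances:
  Z1: Z = R = 2310 Ω
  Z2: Z = 1/(jωC) = -j/(ω·C) = 0 - j518.6 Ω
  Z3: Z = jωL = j·1407·0.1 = 0 + j140.7 Ω
  Z4: Z = 1/(jωC) = -j/(ω·C) = 0 - j6.288e+04 Ω
  Z5: Z = 1/(jωC) = -j/(ω·C) = 0 - j38.61 Ω
Step 3 — Bridge requires nodal analysis (the Z5 bridge couples midpoints C and D, so the two paths cannot be reduced to a simple series/parallel combination). Setting node B to ground and injecting 1 A at node A, the 3-node admittance system at A, C, D solves to V_A = Z_AB = 4.536 - j411.8 Ω = 411.8∠-89.4° Ω.
Step 4 — Power factor: PF = cos(φ) = Re(Z)/|Z| = 4.536/411.8 = 0.01102.
Step 5 — Type: Im(Z) = -411.8 ⇒ leading (phase φ = -89.4°).

PF = 0.01102 (leading, φ = -89.4°)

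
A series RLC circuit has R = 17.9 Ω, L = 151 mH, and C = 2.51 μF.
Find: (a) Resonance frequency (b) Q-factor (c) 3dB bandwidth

Step 1 — Resonance condition Im(Z)=0 gives ω₀ = 1/√(LC).
Step 2 — ω₀ = 1/√(0.151·2.51e-06) = 1624 rad/s.
Step 3 — f₀ = ω₀/(2π) = 258.5 Hz.
Step 4 — Series Q: Q = ω₀L/R = 1624·0.151/17.9 = 13.7.
Step 5 — 3dB bandwidth: Δω = ω₀/Q = 118.5 rad/s; BW = Δω/(2π) = 18.87 Hz.

(a) f₀ = 258.5 Hz  (b) Q = 13.7  (c) BW = 18.87 Hz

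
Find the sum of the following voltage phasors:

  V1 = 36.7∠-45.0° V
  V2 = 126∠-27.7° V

Step 1 — Convert each phasor to rectangular form:
  V1 = 36.7·(cos(-45.0°) + j·sin(-45.0°)) = 25.95 - j25.95 V
  V2 = 126·(cos(-27.7°) + j·sin(-27.7°)) = 111.6 - j58.57 V
Step 2 — Sum components: V_total = 137.5 - j84.52 V.
Step 3 — Convert to polar: |V_total| = 161.4 V, ∠V_total = -31.6°.

V_total = 161.4∠-31.6° V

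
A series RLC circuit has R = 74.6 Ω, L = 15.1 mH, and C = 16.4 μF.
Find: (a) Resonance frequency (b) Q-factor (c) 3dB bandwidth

Step 1 — Resonance condition Im(Z)=0 gives ω₀ = 1/√(LC).
Step 2 — ω₀ = 1/√(0.0151·1.64e-05) = 2010 rad/s.
Step 3 — f₀ = ω₀/(2π) = 319.8 Hz.
Step 4 — Series Q: Q = ω₀L/R = 2010·0.0151/74.6 = 0.4068.
Step 5 — 3dB bandwidth: Δω = ω₀/Q = 4940 rad/s; BW = Δω/(2π) = 786.3 Hz.

(a) f₀ = 319.8 Hz  (b) Q = 0.4068  (c) BW = 786.3 Hz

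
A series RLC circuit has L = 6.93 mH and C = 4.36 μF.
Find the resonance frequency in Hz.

Step 1 — Resonance condition Im(Z)=0 gives ω₀ = 1/√(LC).
Step 2 — ω₀ = 1/√(0.00693·4.36e-06) = 5753 rad/s.
Step 3 — f₀ = ω₀/(2π) = 915.6 Hz.

f₀ = 915.6 Hz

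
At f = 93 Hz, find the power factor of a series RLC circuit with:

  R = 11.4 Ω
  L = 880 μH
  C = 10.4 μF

Step 1 — Angular frequency: ω = 2π·f = 2π·93 = 584.3 rad/s.
Step 2 — Component impedances:
  R: Z = R = 11.4 Ω
  L: Z = jωL = j·584.3·0.00088 = 0 + j0.5142 Ω
  C: Z = 1/(jωC) = -j/(ω·C) = 0 - j164.6 Ω
Step 3 — Series combination: Z_total = R + L + C = 11.4 - j164 Ω = 164.4∠-86.0° Ω.
Step 4 — Power factor: PF = cos(φ) = Re(Z)/|Z| = 11.4/164.43 = 0.06933.
Step 5 — Type: Im(Z) = -164 ⇒ leading (phase φ = -86.0°).

PF = 0.06933 (leading, φ = -86.0°)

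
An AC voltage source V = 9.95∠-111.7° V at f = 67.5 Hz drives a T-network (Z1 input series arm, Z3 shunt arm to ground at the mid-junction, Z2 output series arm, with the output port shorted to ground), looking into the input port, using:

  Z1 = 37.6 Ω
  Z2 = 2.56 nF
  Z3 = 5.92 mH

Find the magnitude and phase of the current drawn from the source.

Step 1 — Angular frequency: ω = 2π·f = 2π·67.5 = 424.1 rad/s.
Step 2 — Component impedances:
  Z1: Z = R = 37.6 Ω
  Z2: Z = 1/(jωC) = -j/(ω·C) = 0 - j9.21e+05 Ω
  Z3: Z = jωL = j·424.1·0.00592 = 0 + j2.511 Ω
Step 3 — With the output port shorted to ground, the output series arm Z2 runs from the junction to ground; the shunt arm Z3 also runs from the junction to ground. They appear in parallel: Z3 || Z2 = 0 + j2.511 Ω.
Step 4 — Series with input arm Z1: Z_in = Z1 + (Z3 || Z2) = 37.6 + j2.511 Ω = 37.68∠3.8° Ω.
Step 5 — Source phasor: V = 9.95∠-111.7° V = -3.679 - j9.245 V.
Step 6 — Ohm's law: I = V / Z_total = (-3.679 - j9.245) / (37.6 + j2.511) = -0.1138 - j0.2383 A.
Step 7 — Convert to polar: |I| = 0.264 A, ∠I = -115.5°.

I = 0.264∠-115.5° A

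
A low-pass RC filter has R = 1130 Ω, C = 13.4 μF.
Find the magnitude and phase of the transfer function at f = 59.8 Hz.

Step 1 — Angular frequency: ω = 2π·59.8 = 375.7 rad/s.
Step 2 — Transfer function: H(jω) = 1/(1 + jωRC).
Step 3 — Denominator: 1 + jωRC = 1 + j·375.7·1130·1.34e-05 = 1 + j5.689.
Step 4 — H = 0.02997 - j0.1705.
Step 5 — Magnitude: |H| = 0.1731 (-15.2 dB); phase: φ = -80.0°.

|H| = 0.1731 (-15.2 dB), φ = -80.0°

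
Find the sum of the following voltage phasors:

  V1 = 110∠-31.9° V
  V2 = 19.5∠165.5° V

Step 1 — Convert each phasor to rectangular form:
  V1 = 110·(cos(-31.9°) + j·sin(-31.9°)) = 93.39 - j58.13 V
  V2 = 19.5·(cos(165.5°) + j·sin(165.5°)) = -18.88 + j4.882 V
Step 2 — Sum components: V_total = 74.51 - j53.25 V.
Step 3 — Convert to polar: |V_total| = 91.58 V, ∠V_total = -35.6°.

V_total = 91.58∠-35.6° V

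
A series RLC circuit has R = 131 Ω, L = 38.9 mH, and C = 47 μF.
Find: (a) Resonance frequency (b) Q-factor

Step 1 — Resonance condition Im(Z)=0 gives ω₀ = 1/√(LC).
Step 2 — ω₀ = 1/√(0.0389·4.7e-05) = 739.6 rad/s.
Step 3 — f₀ = ω₀/(2π) = 117.7 Hz.
Step 4 — Series Q: Q = ω₀L/R = 739.6·0.0389/131 = 0.2196.

(a) f₀ = 117.7 Hz  (b) Q = 0.2196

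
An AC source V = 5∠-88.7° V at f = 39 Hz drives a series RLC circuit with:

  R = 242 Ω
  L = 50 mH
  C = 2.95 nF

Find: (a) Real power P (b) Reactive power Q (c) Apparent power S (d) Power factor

Step 1 — Angular frequency: ω = 2π·f = 2π·39 = 245 rad/s.
Step 2 — Component impedances:
  R: Z = R = 242 Ω
  L: Z = jωL = j·245·0.05 = 0 + j12.25 Ω
  C: Z = 1/(jωC) = -j/(ω·C) = 0 - j1.383e+06 Ω
Step 3 — Series combination: Z_total = R + L + C = 242 - j1.383e+06 Ω = 1.383e+06∠-90.0° Ω.
Step 4 — Source phasor: V = 5∠-88.7° V = 0.1134 - j4.999 V.
Step 5 — Current: I = V / Z = 3.614e-06 + j8.137e-08 A = 3.614e-06∠1.3° A.
Step 6 — Complex power: S = V·I* = 3.162e-09 - j1.807e-05 VA.
Step 7 — Real power: P = Re(S) = 3.162e-09 W.
Step 8 — Reactive power: Q = Im(S) = -1.807e-05 VAR.
Step 9 — Apparent power: |S| = 1.807e-05 VA.
Step 10 — Power factor: PF = P/|S| = 0.0001749 (leading).

(a) P = 3.162e-09 W  (b) Q = -1.807e-05 VAR  (c) S = 1.807e-05 VA  (d) PF = 0.0001749 (leading)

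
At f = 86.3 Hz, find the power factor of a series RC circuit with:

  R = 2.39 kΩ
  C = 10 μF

Step 1 — Angular frequency: ω = 2π·f = 2π·86.3 = 542.2 rad/s.
Step 2 — Component impedances:
  R: Z = R = 2390 Ω
  C: Z = 1/(jωC) = -j/(ω·C) = 0 - j184.4 Ω
Step 3 — Series combination: Z_total = R + C = 2390 - j184.4 Ω = 2397∠-4.4° Ω.
Step 4 — Power factor: PF = cos(φ) = Re(Z)/|Z| = 2390/2397.1 = 0.997.
Step 5 — Type: Im(Z) = -184.4 ⇒ leading (phase φ = -4.4°).

PF = 0.997 (leading, φ = -4.4°)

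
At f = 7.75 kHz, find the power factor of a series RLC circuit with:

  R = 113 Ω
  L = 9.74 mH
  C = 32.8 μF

Step 1 — Angular frequency: ω = 2π·f = 2π·7750 = 4.869e+04 rad/s.
Step 2 — Component impedances:
  R: Z = R = 113 Ω
  L: Z = jωL = j·4.869e+04·0.00974 = 0 + j474.3 Ω
  C: Z = 1/(jωC) = -j/(ω·C) = 0 - j0.6261 Ω
Step 3 — Series combination: Z_total = R + L + C = 113 + j473.7 Ω = 487∠76.6° Ω.
Step 4 — Power factor: PF = cos(φ) = Re(Z)/|Z| = 113/486.95 = 0.2321.
Step 5 — Type: Im(Z) = 473.7 ⇒ lagging (phase φ = 76.6°).

PF = 0.2321 (lagging, φ = 76.6°)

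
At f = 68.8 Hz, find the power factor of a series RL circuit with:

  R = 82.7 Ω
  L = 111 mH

Step 1 — Angular frequency: ω = 2π·f = 2π·68.8 = 432.3 rad/s.
Step 2 — Component impedances:
  R: Z = R = 82.7 Ω
  L: Z = jωL = j·432.3·0.111 = 0 + j47.98 Ω
Step 3 — Series combination: Z_total = R + L = 82.7 + j47.98 Ω = 95.61∠30.1° Ω.
Step 4 — Power factor: PF = cos(φ) = Re(Z)/|Z| = 82.7/95.61 = 0.865.
Step 5 — Type: Im(Z) = 47.98 ⇒ lagging (phase φ = 30.1°).

PF = 0.865 (lagging, φ = 30.1°)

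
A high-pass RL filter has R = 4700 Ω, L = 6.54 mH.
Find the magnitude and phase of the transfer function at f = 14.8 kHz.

Step 1 — Angular frequency: ω = 2π·1.48e+04 = 9.299e+04 rad/s.
Step 2 — Transfer function: H(jω) = jωL/(R + jωL).
Step 3 — Numerator jωL = j·608.2; denominator R + jωL = 4700 + j608.2.
Step 4 — H = 0.01647 + j0.1273.
Step 5 — Magnitude: |H| = 0.1283 (-17.8 dB); phase: φ = 82.6°.

|H| = 0.1283 (-17.8 dB), φ = 82.6°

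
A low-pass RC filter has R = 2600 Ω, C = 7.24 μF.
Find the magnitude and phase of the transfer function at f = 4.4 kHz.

Step 1 — Angular frequency: ω = 2π·4400 = 2.765e+04 rad/s.
Step 2 — Transfer function: H(jω) = 1/(1 + jωRC).
Step 3 — Denominator: 1 + jωRC = 1 + j·2.765e+04·2600·7.24e-06 = 1 + j520.4.
Step 4 — H = 3.692e-06 - j0.001922.
Step 5 — Magnitude: |H| = 0.001922 (-54.3 dB); phase: φ = -89.9°.

|H| = 0.001922 (-54.3 dB), φ = -89.9°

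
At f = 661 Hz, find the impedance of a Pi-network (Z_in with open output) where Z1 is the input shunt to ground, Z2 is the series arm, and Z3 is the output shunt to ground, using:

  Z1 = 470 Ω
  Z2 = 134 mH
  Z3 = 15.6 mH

Step 1 — Angular frequency: ω = 2π·f = 2π·661 = 4153 rad/s.
Step 2 — Component impedances:
  Z1: Z = R = 470 Ω
  Z2: Z = jωL = j·4153·0.134 = 0 + j556.5 Ω
  Z3: Z = jωL = j·4153·0.0156 = 0 + j64.79 Ω
Step 3 — With open output, the series arm Z2 and the output shunt Z3 appear in series to ground: Z2 + Z3 = 0 + j621.3 Ω.
Step 4 — Parallel with input shunt Z1: Z_in = Z1 || (Z2 + Z3) = 298.9 + j226.1 Ω = 374.8∠37.1° Ω.

Z = 298.9 + j226.1 Ω = 374.8∠37.1° Ω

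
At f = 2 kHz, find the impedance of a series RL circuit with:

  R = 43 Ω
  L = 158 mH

Step 1 — Angular frequency: ω = 2π·f = 2π·2000 = 1.257e+04 rad/s.
Step 2 — Component impedances:
  R: Z = R = 43 Ω
  L: Z = jωL = j·1.257e+04·0.158 = 0 + j1985 Ω
Step 3 — Series combination: Z_total = R + L = 43 + j1985 Ω = 1986∠88.8° Ω.

Z = 43 + j1985 Ω = 1986∠88.8° Ω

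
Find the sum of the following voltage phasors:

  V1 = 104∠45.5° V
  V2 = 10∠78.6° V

Step 1 — Convert each phasor to rectangular form:
  V1 = 104·(cos(45.5°) + j·sin(45.5°)) = 72.89 + j74.18 V
  V2 = 10·(cos(78.6°) + j·sin(78.6°)) = 1.977 + j9.803 V
Step 2 — Sum components: V_total = 74.87 + j83.98 V.
Step 3 — Convert to polar: |V_total| = 112.5 V, ∠V_total = 48.3°.

V_total = 112.5∠48.3° V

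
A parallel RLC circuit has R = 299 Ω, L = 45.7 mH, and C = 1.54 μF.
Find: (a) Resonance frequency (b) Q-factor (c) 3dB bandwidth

Step 1 — Resonance: ω₀ = 1/√(LC) = 1/√(0.0457·1.54e-06) = 3769 rad/s.
Step 2 — f₀ = ω₀/(2π) = 599.9 Hz.
Step 3 — Parallel Q: Q = R/(ω₀L) = 299/(3769·0.0457) = 1.736.
Step 4 — Bandwidth: Δω = ω₀/Q = 2172 rad/s; BW = Δω/(2π) = 345.6 Hz.

(a) f₀ = 599.9 Hz  (b) Q = 1.736  (c) BW = 345.6 Hz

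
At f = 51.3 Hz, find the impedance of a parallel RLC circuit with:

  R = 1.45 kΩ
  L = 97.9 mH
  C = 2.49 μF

Step 1 — Angular frequency: ω = 2π·f = 2π·51.3 = 322.3 rad/s.
Step 2 — Component impedances:
  R: Z = R = 1450 Ω
  L: Z = jωL = j·322.3·0.0979 = 0 + j31.56 Ω
  C: Z = 1/(jωC) = -j/(ω·C) = 0 - j1246 Ω
Step 3 — Parallel combination: 1/Z_total = 1/R + 1/L + 1/C; Z_total = 0.7225 + j32.36 Ω = 32.37∠88.7° Ω.

Z = 0.7225 + j32.36 Ω = 32.37∠88.7° Ω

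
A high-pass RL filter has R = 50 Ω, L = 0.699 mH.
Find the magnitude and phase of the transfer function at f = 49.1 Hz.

Step 1 — Angular frequency: ω = 2π·49.1 = 308.5 rad/s.
Step 2 — Transfer function: H(jω) = jωL/(R + jωL).
Step 3 — Numerator jωL = j·0.2156; denominator R + jωL = 50 + j0.2156.
Step 4 — H = 1.86e-05 + j0.004313.
Step 5 — Magnitude: |H| = 0.004313 (-47.3 dB); phase: φ = 89.8°.

|H| = 0.004313 (-47.3 dB), φ = 89.8°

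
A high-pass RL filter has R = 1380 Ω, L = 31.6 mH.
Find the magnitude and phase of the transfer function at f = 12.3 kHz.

Step 1 — Angular frequency: ω = 2π·1.23e+04 = 7.728e+04 rad/s.
Step 2 — Transfer function: H(jω) = jωL/(R + jωL).
Step 3 — Numerator jωL = j·2442; denominator R + jωL = 1380 + j2442.
Step 4 — H = 0.758 + j0.4283.
Step 5 — Magnitude: |H| = 0.8706 (-1.2 dB); phase: φ = 29.5°.

|H| = 0.8706 (-1.2 dB), φ = 29.5°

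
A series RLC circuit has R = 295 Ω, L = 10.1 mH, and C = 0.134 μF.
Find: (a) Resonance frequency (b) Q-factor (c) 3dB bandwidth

Step 1 — Resonance condition Im(Z)=0 gives ω₀ = 1/√(LC).
Step 2 — ω₀ = 1/√(0.0101·1.34e-07) = 2.718e+04 rad/s.
Step 3 — f₀ = ω₀/(2π) = 4326 Hz.
Step 4 — Series Q: Q = ω₀L/R = 2.718e+04·0.0101/295 = 0.9306.
Step 5 — 3dB bandwidth: Δω = ω₀/Q = 2.921e+04 rad/s; BW = Δω/(2π) = 4649 Hz.

(a) f₀ = 4326 Hz  (b) Q = 0.9306  (c) BW = 4649 Hz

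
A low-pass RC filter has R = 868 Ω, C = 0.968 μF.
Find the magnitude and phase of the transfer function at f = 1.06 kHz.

Step 1 — Angular frequency: ω = 2π·1060 = 6660 rad/s.
Step 2 — Transfer function: H(jω) = 1/(1 + jωRC).
Step 3 — Denominator: 1 + jωRC = 1 + j·6660·868·9.68e-07 = 1 + j5.596.
Step 4 — H = 0.03094 - j0.1732.
Step 5 — Magnitude: |H| = 0.1759 (-15.1 dB); phase: φ = -79.9°.

|H| = 0.1759 (-15.1 dB), φ = -79.9°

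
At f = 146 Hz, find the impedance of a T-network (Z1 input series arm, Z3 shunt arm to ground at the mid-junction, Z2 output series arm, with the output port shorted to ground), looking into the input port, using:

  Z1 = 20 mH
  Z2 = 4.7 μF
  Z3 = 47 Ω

Step 1 — Angular frequency: ω = 2π·f = 2π·146 = 917.3 rad/s.
Step 2 — Component impedances:
  Z1: Z = jωL = j·917.3·0.02 = 0 + j18.35 Ω
  Z2: Z = 1/(jωC) = -j/(ω·C) = 0 - j231.9 Ω
  Z3: Z = R = 47 Ω
Step 3 — With the output port shorted to ground, the output series arm Z2 runs from the junction to ground; the shunt arm Z3 also runs from the junction to ground. They appear in parallel: Z3 || Z2 = 45.15 - j9.148 Ω.
Step 4 — Series with input arm Z1: Z_in = Z1 + (Z3 || Z2) = 45.15 + j9.198 Ω = 46.07∠11.5° Ω.

Z = 45.15 + j9.198 Ω = 46.07∠11.5° Ω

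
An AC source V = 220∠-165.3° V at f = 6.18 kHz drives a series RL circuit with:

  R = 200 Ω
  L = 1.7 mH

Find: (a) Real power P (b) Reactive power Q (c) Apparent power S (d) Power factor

Step 1 — Angular frequency: ω = 2π·f = 2π·6180 = 3.883e+04 rad/s.
Step 2 — Component impedances:
  R: Z = R = 200 Ω
  L: Z = jωL = j·3.883e+04·0.0017 = 0 + j66.01 Ω
Step 3 — Series combination: Z_total = R + L = 200 + j66.01 Ω = 210.6∠18.3° Ω.
Step 4 — Source phasor: V = 220∠-165.3° V = -212.8 - j55.83 V.
Step 5 — Current: I = V / Z = -1.043 + j0.06497 A = 1.045∠176.4° A.
Step 6 — Complex power: S = V·I* = 218.2 + j72.03 VA.
Step 7 — Real power: P = Re(S) = 218.2 W.
Step 8 — Reactive power: Q = Im(S) = 72.03 VAR.
Step 9 — Apparent power: |S| = 229.8 VA.
Step 10 — Power factor: PF = P/|S| = 0.9496 (lagging).

(a) P = 218.2 W  (b) Q = 72.03 VAR  (c) S = 229.8 VA  (d) PF = 0.9496 (lagging)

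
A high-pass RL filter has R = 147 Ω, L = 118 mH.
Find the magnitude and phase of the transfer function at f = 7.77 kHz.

Step 1 — Angular frequency: ω = 2π·7770 = 4.882e+04 rad/s.
Step 2 — Transfer function: H(jω) = jωL/(R + jωL).
Step 3 — Numerator jωL = j·5761; denominator R + jωL = 147 + j5761.
Step 4 — H = 0.9993 + j0.0255.
Step 5 — Magnitude: |H| = 0.9997 (-0.0 dB); phase: φ = 1.5°.

|H| = 0.9997 (-0.0 dB), φ = 1.5°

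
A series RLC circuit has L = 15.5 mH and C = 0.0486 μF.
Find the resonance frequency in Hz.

Step 1 — Resonance condition Im(Z)=0 gives ω₀ = 1/√(LC).
Step 2 — ω₀ = 1/√(0.0155·4.86e-08) = 3.643e+04 rad/s.
Step 3 — f₀ = ω₀/(2π) = 5799 Hz.

f₀ = 5799 Hz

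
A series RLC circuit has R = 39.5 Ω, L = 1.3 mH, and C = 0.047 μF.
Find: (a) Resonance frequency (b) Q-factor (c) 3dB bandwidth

Step 1 — Resonance: ω₀ = 1/√(LC) = 1/√(0.0013·4.7e-08) = 1.279e+05 rad/s.
Step 2 — f₀ = ω₀/(2π) = 2.036e+04 Hz.
Step 3 — Series Q: Q = ω₀L/R = 1.279e+05·0.0013/39.5 = 4.21.
Step 4 — Bandwidth: Δω = ω₀/Q = 3.038e+04 rad/s; BW = Δω/(2π) = 4836 Hz.

(a) f₀ = 2.036e+04 Hz  (b) Q = 4.21  (c) BW = 4836 Hz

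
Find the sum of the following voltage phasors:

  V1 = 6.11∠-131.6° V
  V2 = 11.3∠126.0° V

Step 1 — Convert each phasor to rectangular form:
  V1 = 6.11·(cos(-131.6°) + j·sin(-131.6°)) = -4.057 - j4.569 V
  V2 = 11.3·(cos(126.0°) + j·sin(126.0°)) = -6.642 + j9.142 V
Step 2 — Sum components: V_total = -10.7 + j4.573 V.
Step 3 — Convert to polar: |V_total| = 11.63 V, ∠V_total = 156.9°.

V_total = 11.63∠156.9° V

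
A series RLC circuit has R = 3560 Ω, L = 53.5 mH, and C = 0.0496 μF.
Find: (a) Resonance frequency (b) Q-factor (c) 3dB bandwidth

Step 1 — Resonance: ω₀ = 1/√(LC) = 1/√(0.0535·4.96e-08) = 1.941e+04 rad/s.
Step 2 — f₀ = ω₀/(2π) = 3090 Hz.
Step 3 — Series Q: Q = ω₀L/R = 1.941e+04·0.0535/3560 = 0.2917.
Step 4 — Bandwidth: Δω = ω₀/Q = 6.654e+04 rad/s; BW = Δω/(2π) = 1.059e+04 Hz.

(a) f₀ = 3090 Hz  (b) Q = 0.2917  (c) BW = 1.059e+04 Hz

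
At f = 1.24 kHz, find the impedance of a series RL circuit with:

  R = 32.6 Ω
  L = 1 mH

Step 1 — Angular frequency: ω = 2π·f = 2π·1240 = 7791 rad/s.
Step 2 — Component impedances:
  R: Z = R = 32.6 Ω
  L: Z = jωL = j·7791·0.001 = 0 + j7.791 Ω
Step 3 — Series combination: Z_total = R + L = 32.6 + j7.791 Ω = 33.52∠13.4° Ω.

Z = 32.6 + j7.791 Ω = 33.52∠13.4° Ω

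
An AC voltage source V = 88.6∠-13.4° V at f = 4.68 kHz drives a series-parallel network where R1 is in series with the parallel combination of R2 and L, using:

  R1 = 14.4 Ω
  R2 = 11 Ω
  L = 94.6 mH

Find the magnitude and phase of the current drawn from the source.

Step 1 — Angular frequency: ω = 2π·f = 2π·4680 = 2.941e+04 rad/s.
Step 2 — Component impedances:
  R1: Z = R = 14.4 Ω
  R2: Z = R = 11 Ω
  L: Z = jωL = j·2.941e+04·0.0946 = 0 + j2782 Ω
Step 3 — Parallel branch: R2 || L = 1/(1/R2 + 1/L) = 11 + j0.0435 Ω.
Step 4 — Series with R1: Z_total = R1 + (R2 || L) = 25.4 + j0.0435 Ω = 25.4∠0.1° Ω.
Step 5 — Source phasor: V = 88.6∠-13.4° V = 86.19 - j20.53 V.
Step 6 — Ohm's law: I = V / Z_total = (86.19 - j20.53) / (25.4 + j0.0435) = 3.392 - j0.8142 A.
Step 7 — Convert to polar: |I| = 3.488 A, ∠I = -13.5°.

I = 3.488∠-13.5° A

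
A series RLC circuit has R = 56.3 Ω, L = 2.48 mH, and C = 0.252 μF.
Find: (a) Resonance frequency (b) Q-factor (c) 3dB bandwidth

Step 1 — Resonance: ω₀ = 1/√(LC) = 1/√(0.00248·2.52e-07) = 4e+04 rad/s.
Step 2 — f₀ = ω₀/(2π) = 6366 Hz.
Step 3 — Series Q: Q = ω₀L/R = 4e+04·0.00248/56.3 = 1.762.
Step 4 — Bandwidth: Δω = ω₀/Q = 2.27e+04 rad/s; BW = Δω/(2π) = 3613 Hz.

(a) f₀ = 6366 Hz  (b) Q = 1.762  (c) BW = 3613 Hz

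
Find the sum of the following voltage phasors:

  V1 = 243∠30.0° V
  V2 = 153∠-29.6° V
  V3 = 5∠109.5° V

Step 1 — Convert each phasor to rectangular form:
  V1 = 243·(cos(30.0°) + j·sin(30.0°)) = 210.4 + j121.5 V
  V2 = 153·(cos(-29.6°) + j·sin(-29.6°)) = 133 - j75.57 V
  V3 = 5·(cos(109.5°) + j·sin(109.5°)) = -1.669 + j4.713 V
Step 2 — Sum components: V_total = 341.8 + j50.64 V.
Step 3 — Convert to polar: |V_total| = 345.5 V, ∠V_total = 8.4°.

V_total = 345.5∠8.4° V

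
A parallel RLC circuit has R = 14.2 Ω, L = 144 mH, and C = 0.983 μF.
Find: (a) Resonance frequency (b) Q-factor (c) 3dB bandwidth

Step 1 — Resonance: ω₀ = 1/√(LC) = 1/√(0.144·9.83e-07) = 2658 rad/s.
Step 2 — f₀ = ω₀/(2π) = 423 Hz.
Step 3 — Parallel Q: Q = R/(ω₀L) = 14.2/(2658·0.144) = 0.0371.
Step 4 — Bandwidth: Δω = ω₀/Q = 7.164e+04 rad/s; BW = Δω/(2π) = 1.14e+04 Hz.

(a) f₀ = 423 Hz  (b) Q = 0.0371  (c) BW = 1.14e+04 Hz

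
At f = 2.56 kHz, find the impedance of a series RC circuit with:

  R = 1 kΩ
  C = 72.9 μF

Step 1 — Angular frequency: ω = 2π·f = 2π·2560 = 1.608e+04 rad/s.
Step 2 — Component impedances:
  R: Z = R = 1000 Ω
  C: Z = 1/(jωC) = -j/(ω·C) = 0 - j0.8528 Ω
Step 3 — Series combination: Z_total = R + C = 1000 - j0.8528 Ω = 1000∠-0.0° Ω.

Z = 1000 - j0.8528 Ω = 1000∠-0.0° Ω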